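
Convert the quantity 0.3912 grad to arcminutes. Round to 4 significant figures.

1 gradian = 54.0000 arcmin.
0.3912 × 54.0000 ≈ 21.12 arcmin.

21.12 arcminutes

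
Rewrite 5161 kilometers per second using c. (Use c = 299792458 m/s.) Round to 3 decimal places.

1 km/s = 3.33564e-6 c.
So 5161 × 3.33564e-6 ≈ 0.017 c.

0.017 c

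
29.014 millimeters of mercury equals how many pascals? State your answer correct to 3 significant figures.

3870 Pa

1 mmHg = 133.322 pascals.
29.014 × 133.322 ≈ 3870 Pa.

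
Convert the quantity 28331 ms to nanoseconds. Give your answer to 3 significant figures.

2.83e+10 ns

1 millisecond = 1.00000e+6 nanoseconds.
So 28331 × 1.00000e+6 ≈ 2.83e+10 ns.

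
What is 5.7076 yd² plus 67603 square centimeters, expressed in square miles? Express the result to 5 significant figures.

5.7076 yd² = 1.84259e-6 mi² and 67603 cm² = 2.61017e-6 mi².
1.84259e-6 + 2.61017e-6 ≈ 4.4528e-6 mi².

4.4528e-6 square miles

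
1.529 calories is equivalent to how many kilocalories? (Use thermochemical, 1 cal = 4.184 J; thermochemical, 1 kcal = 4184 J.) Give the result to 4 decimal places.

0.0015 kcal

1 cal = 0.00100000 kilocalories.
So 1.529 × 0.00100000 ≈ 0.0015 kcal.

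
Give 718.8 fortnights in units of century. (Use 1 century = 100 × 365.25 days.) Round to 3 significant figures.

0.276 century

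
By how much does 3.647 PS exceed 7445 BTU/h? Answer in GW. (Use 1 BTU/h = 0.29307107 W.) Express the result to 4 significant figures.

5.004 × 10^-7 GW

3.647 PS = 2.6823639 × 10^-6 GW and 7445 BTU/h = 2.1819141 × 10^-6 GW.
2.6823639 × 10^-6 − 2.1819141 × 10^-6 ≈ 5.004 × 10^-7 GW.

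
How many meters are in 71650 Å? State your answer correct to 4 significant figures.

7.165e-6 m

1 Å = 1.00000e-10 m.
So 71650 × 1.00000e-10 ≈ 7.165e-6 m.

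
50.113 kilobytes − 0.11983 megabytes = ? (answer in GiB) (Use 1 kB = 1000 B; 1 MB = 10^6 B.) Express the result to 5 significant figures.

-6.4929e-5 GiB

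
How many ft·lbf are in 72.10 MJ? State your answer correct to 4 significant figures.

5.318 × 10^7 ft·lbf

1 megajoule = 737562 ft·lbf.
Thus 72.10 × 737562 ≈ 5.318 × 10^7 ft·lbf.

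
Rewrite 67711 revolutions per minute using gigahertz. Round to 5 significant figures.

1.1285 × 10^-6 GHz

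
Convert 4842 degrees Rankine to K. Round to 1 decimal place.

2690.0 K

°R = K × 9/5.
Applying the formula gives 2690.0 K.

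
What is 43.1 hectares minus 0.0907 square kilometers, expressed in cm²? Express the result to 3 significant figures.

43.1 ha = 4.31000 × 10^9 cm² and 0.0907 km² = 9.07000 × 10^8 cm².
4.31000 × 10^9 − 9.07000 × 10^8 ≈ 3.40 × 10^9 cm².

3.40 × 10^9 cm²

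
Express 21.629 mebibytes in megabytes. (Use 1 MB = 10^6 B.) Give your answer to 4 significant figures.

1 mebibyte = 1.04858 megabytes.
21.629 × 1.04858 ≈ 22.68 MB.

22.68 megabytes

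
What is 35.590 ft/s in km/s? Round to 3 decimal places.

1 ft/s = 0.000304800 km/s.
So 35.590 × 0.000304800 ≈ 0.011 km/s.

0.011 km/s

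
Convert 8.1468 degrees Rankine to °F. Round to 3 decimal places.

°R = °F + 459.67.
Applying the formula gives -451.523 °F.

-451.523 degrees Fahrenheit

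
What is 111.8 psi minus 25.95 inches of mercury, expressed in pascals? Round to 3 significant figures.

111.8 psi = 770834 Pa and 25.95 inHg = 87876.8 Pa.
770834 − 87876.8 ≈ 683000 Pa.

683000 pascals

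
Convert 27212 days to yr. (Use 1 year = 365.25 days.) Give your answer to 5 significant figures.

74.502 yr

1 day = 0.00273785 yr.
Thus 27212 × 0.00273785 ≈ 74.502 yr.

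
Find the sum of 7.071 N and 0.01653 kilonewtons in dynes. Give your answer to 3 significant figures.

2.36e+6 dyn

7.071 N = 707100 dyn and 0.01653 kN = 1.65300e+6 dyn.
707100 + 1.65300e+6 ≈ 2.36e+6 dyn.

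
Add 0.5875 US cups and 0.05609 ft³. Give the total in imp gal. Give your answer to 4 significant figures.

0.5875 US cup = 0.03057476 imp gal and 0.05609 ft³ = 0.3493754 imp gal.
0.03057476 + 0.3493754 ≈ 0.3800 imp gal.

0.3800 imp gal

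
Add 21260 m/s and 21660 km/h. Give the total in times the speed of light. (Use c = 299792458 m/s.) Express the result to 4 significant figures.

21260 m/s = 7.09157 × 10^-5 c and 21660 km/h = 2.00694 × 10^-5 c.
7.09157 × 10^-5 + 2.00694 × 10^-5 ≈ 9.099 × 10^-5 c.

9.099 × 10^-5 c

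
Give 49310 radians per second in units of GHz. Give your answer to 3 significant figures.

1 radian per second = 1.59155 × 10^-10 GHz.
Then 49310 × 1.59155 × 10^-10 ≈ 7.85 × 10^-6 GHz.

7.85 × 10^-6 gigahertz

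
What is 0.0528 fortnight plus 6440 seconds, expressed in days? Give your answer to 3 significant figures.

0.814 days

0.0528 fortnight = 0.739200 d and 6440 s = 0.0745370 d.
0.739200 + 0.0745370 ≈ 0.814 d.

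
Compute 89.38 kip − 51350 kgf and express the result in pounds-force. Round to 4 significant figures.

-23830 lbf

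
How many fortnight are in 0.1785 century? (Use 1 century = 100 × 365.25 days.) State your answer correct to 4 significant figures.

465.7 fortnight

1 century = 2608.93 fortnights.
So 0.1785 × 2608.93 ≈ 465.7 fortnight.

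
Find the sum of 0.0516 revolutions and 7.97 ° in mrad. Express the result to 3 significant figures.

0.0516 rev = 324.212 mrad and 7.97 ° = 139.103 mrad.
324.212 + 139.103 ≈ 463 mrad.

463 milliradians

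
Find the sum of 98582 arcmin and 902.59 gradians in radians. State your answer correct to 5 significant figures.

42.854 rad

98582 arcmin = 28.6763 rad and 902.59 grad = 14.1779 rad.
28.6763 + 14.1779 ≈ 42.854 rad.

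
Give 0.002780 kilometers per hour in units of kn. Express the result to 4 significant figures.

0.001501 kn

1 km/h = 0.539957 kn.
So 0.002780 × 0.539957 ≈ 0.001501 kn.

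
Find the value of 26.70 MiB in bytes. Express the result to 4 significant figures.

1 mebibyte = 1.04858 × 10^6 B.
So 26.70 × 1.04858 × 10^6 ≈ 2.800 × 10^7 B.

2.800 × 10^7 B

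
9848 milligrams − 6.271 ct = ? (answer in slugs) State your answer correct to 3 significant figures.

0.000589 slugs

9848 mg = 0.000674802 slug and 6.271 ct = 8.59400e-5 slug.
0.000674802 − 8.59400e-5 ≈ 0.000589 slug.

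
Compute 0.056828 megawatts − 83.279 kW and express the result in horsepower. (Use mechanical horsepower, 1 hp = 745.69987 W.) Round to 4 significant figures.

-35.47 horsepower

0.056828 MW = 76.2076 hp and 83.279 kW = 111.679 hp.
76.2076 − 111.679 ≈ -35.47 hp.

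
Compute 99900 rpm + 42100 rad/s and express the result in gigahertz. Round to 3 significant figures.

8.37e-6 GHz

99900 rpm = 1.66500e-6 GHz and 42100 rad/s = 6.70042e-6 GHz.
1.66500e-6 + 6.70042e-6 ≈ 8.37e-6 GHz.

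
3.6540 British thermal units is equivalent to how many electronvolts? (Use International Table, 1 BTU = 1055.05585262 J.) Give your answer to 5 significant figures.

2.4062 × 10^22 electronvolts

1 British thermal unit = 6.58514 × 10^21 eV.
Then 3.6540 × 6.58514 × 10^21 ≈ 2.4062 × 10^22 eV.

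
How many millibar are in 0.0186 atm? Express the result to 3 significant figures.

18.8 millibar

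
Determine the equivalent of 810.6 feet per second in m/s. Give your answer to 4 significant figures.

1 ft/s = 0.304800 meters per second.
810.6 × 0.304800 ≈ 247.1 m/s.

247.1 m/s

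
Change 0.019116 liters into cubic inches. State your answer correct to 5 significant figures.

1.1665 in³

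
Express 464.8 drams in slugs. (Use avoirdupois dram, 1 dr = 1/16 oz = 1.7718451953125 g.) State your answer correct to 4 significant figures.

1 dram = 0.000121410 slugs.
Thus 464.8 × 0.000121410 ≈ 0.05643 slug.

0.05643 slugs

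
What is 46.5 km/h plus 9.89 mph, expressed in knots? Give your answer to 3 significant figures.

46.5 km/h = 25.1080 kn and 9.89 mph = 8.59418 kn.
25.1080 + 8.59418 ≈ 33.7 kn.

33.7 kn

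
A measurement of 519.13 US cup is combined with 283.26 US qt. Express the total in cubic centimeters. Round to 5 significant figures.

390880 cm³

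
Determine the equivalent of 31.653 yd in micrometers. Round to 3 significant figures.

1 yd = 914400 micrometers.
Then 31.653 × 914400 ≈ 2.89 × 10^7 μm.

2.89 × 10^7 μm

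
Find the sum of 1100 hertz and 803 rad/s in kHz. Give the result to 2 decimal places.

1.23 kilohertz

1100 Hz = 1.10000 kHz and 803 rad/s = 0.127801 kHz.
1.10000 + 0.127801 ≈ 1.23 kHz.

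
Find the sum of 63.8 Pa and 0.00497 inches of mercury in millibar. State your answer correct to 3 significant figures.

0.806 millibar

63.8 Pa = 0.638000 mbar and 0.00497 inHg = 0.168304 mbar.
0.638000 + 0.168304 ≈ 0.806 mbar.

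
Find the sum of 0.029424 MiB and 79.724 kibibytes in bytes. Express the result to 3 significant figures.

112000 B

0.029424 MiB = 30853.3 B and 79.724 KiB = 81637.4 B.
30853.3 + 81637.4 ≈ 112000 B.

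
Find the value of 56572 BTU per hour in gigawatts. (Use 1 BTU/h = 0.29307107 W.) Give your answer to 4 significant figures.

1.658 × 10^-5 GW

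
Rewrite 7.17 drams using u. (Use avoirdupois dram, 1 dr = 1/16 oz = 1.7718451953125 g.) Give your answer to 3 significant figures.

7.65 × 10^24 atomic mass units

1 dram = 1.06703 × 10^24 u.
7.17 × 1.06703 × 10^24 ≈ 7.65 × 10^24 u.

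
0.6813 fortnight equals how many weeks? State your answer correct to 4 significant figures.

1.363 weeks

1 fortnight = 2.00000 weeks.
Then 0.6813 × 2.00000 ≈ 1.363 wk.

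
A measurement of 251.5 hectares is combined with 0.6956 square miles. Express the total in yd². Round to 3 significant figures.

5.16 × 10^6 yd²

251.5 ha = 3.00791 × 10^6 yd² and 0.6956 mi² = 2.15469 × 10^6 yd².
3.00791 × 10^6 + 2.15469 × 10^6 ≈ 5.16 × 10^6 yd².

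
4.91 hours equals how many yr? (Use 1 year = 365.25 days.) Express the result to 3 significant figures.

1 h = 0.000114077 yr.
So 4.91 × 0.000114077 ≈ 0.000560 yr.

0.000560 years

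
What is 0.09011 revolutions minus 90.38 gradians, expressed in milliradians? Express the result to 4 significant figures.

0.09011 rev = 566.178 mrad and 90.38 grad = 1419.69 mrad.
566.178 − 1419.69 ≈ -853.5 mrad.

-853.5 mrad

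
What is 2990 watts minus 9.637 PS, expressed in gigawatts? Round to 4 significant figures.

-4.098 × 10^-6 GW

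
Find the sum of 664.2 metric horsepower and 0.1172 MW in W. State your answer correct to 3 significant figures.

664.2 PS = 488518 W and 0.1172 MW = 117200 W.
488518 + 117200 ≈ 606000 W.

606000 watts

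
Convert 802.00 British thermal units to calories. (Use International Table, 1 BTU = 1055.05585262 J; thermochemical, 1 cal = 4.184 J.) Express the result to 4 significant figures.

202200 cal

1 BTU = 252.164 calories.
Thus 802.00 × 252.164 ≈ 202200 cal.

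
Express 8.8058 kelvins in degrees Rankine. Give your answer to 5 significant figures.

15.850 °R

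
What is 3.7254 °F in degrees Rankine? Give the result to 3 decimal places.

463.395 degrees Rankine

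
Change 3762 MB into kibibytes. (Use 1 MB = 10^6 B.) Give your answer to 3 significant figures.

1 MB = 976.5625 kibibytes.
3762 × 976.5625 ≈ 3.67 × 10^6 KiB.

3.67 × 10^6 KiB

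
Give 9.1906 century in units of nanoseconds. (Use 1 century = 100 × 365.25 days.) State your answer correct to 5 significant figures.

1 century = 3.15576e+18 ns.
Then 9.1906 × 3.15576e+18 ≈ 2.9003e+19 ns.

2.9003e+19 nanoseconds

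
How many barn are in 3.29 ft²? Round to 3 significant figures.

1 square foot = 9.29030e+26 barns.
Then 3.29 × 9.29030e+26 ≈ 3.06e+27 barn.

3.06e+27 barns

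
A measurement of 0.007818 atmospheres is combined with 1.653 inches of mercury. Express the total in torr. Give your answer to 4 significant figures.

0.007818 atm = 5.94168 torr and 1.653 inHg = 41.9862 torr.
5.94168 + 41.9862 ≈ 47.93 torr.

47.93 torr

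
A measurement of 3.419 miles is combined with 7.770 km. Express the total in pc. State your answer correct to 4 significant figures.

3.419 mi = 1.78319e-13 pc and 7.770 km = 2.51809e-13 pc.
1.78319e-13 + 2.51809e-13 ≈ 4.301e-13 pc.

4.301e-13 parsecs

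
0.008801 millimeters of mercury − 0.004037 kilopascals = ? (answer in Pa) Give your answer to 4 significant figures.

-2.864 pascals

0.008801 mmHg = 1.17337 Pa and 0.004037 kPa = 4.03700 Pa.
1.17337 − 4.03700 ≈ -2.864 Pa.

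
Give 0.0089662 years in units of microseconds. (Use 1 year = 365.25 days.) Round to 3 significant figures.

2.83 × 10^11 μs

1 yr = 3.15576 × 10^13 μs.
Then 0.0089662 × 3.15576 × 10^13 ≈ 2.83 × 10^11 μs.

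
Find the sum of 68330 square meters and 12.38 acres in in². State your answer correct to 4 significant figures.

68330 m² = 1.05912e+8 in² and 12.38 acre = 7.76553e+7 in².
1.05912e+8 + 7.76553e+7 ≈ 1.836e+8 in².

1.836e+8 square inches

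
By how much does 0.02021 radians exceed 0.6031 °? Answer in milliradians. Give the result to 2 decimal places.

9.68 mrad

0.02021 rad = 20.2100 mrad and 0.6031 ° = 10.5261 mrad.
20.2100 − 10.5261 ≈ 9.68 mrad.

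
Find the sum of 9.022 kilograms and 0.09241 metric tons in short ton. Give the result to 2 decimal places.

9.022 kg = 0.00994505 short ton and 0.09241 t = 0.101865 short ton.
0.00994505 + 0.101865 ≈ 0.11 short ton.

0.11 short tons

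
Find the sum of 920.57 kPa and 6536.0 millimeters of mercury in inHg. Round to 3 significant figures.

529 inches of mercury

920.57 kPa = 271.844 inHg and 6536.0 mmHg = 257.323 inHg.
271.844 + 257.323 ≈ 529 inHg.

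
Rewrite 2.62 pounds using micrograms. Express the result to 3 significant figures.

1 lb = 4.53592 × 10^8 μg.
So 2.62 × 4.53592 × 10^8 ≈ 1.19 × 10^9 μg.

1.19 × 10^9 μg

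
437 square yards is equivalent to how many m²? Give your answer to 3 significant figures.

365 m²

1 yd² = 0.836127 m².
Thus 437 × 0.836127 ≈ 365 m².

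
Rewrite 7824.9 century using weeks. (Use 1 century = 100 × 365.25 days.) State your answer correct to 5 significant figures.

4.0829e+7 wk

1 century = 5217.86 wk.
7824.9 × 5217.86 ≈ 4.0829e+7 wk.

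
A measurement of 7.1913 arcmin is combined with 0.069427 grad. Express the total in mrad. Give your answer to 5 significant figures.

7.1913 arcmin = 2.09186 mrad and 0.069427 grad = 1.09056 mrad.
2.09186 + 1.09056 ≈ 3.1824 mrad.

3.1824 mrad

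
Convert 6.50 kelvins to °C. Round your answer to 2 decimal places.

-266.65 °C

K = °C + 273.15.
Applying the formula gives -266.65 °C.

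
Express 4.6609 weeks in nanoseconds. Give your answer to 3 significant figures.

1 week = 6.04800 × 10^14 ns.
Thus 4.6609 × 6.04800 × 10^14 ≈ 2.82 × 10^15 ns.

2.82 × 10^15 nanoseconds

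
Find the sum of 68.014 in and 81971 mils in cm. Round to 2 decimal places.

68.014 in = 172.756 cm and 81971 mil = 208.206 cm.
172.756 + 208.206 ≈ 380.96 cm.

380.96 centimeters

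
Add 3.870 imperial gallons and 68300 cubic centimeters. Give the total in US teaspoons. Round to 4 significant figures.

17430 US teaspoons

3.870 imp gal = 3569.42 US tsp and 68300 cm³ = 13857.0 US tsp.
3569.42 + 13857.0 ≈ 17430 US tsp.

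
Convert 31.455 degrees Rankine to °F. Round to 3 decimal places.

°R = °F + 459.67.
Applying the formula gives -428.215 °F.

-428.215 degrees Fahrenheit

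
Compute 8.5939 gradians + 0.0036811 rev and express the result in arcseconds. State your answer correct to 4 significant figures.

8.5939 grad = 27844.2 arcsec and 0.0036811 rev = 4770.71 arcsec.
27844.2 + 4770.71 ≈ 32610 arcsec.

32610 arcseconds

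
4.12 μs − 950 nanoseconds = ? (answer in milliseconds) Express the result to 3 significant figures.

0.00317 ms

4.12 μs = 0.00412000 ms and 950 ns = 0.000950000 ms.
0.00412000 − 0.000950000 ≈ 0.00317 ms.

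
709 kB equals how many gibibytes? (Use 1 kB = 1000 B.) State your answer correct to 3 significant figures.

0.000660 gibibytes

1 kB = 9.31323e-7 GiB.
Then 709 × 9.31323e-7 ≈ 0.000660 GiB.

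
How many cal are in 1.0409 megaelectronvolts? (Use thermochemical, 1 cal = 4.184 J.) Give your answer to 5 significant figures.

3.9859 × 10^-14 calories

1 MeV = 3.82929 × 10^-14 calories.
So 1.0409 × 3.82929 × 10^-14 ≈ 3.9859 × 10^-14 cal.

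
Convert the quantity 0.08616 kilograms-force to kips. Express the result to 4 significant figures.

0.0001900 kip

1 kilogram-force = 0.00220462 kip.
So 0.08616 × 0.00220462 ≈ 0.0001900 kip.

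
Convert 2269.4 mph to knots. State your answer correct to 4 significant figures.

1 mile per hour = 0.868976 kn.
So 2269.4 × 0.868976 ≈ 1972 kn.

1972 knots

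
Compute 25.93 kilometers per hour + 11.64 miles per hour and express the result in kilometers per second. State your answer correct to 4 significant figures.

0.01241 km/s

25.93 km/h = 0.00720278 km/s and 11.64 mph = 0.00520355 km/s.
0.00720278 + 0.00520355 ≈ 0.01241 km/s.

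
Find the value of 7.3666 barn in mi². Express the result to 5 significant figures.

2.8443e-34 mi²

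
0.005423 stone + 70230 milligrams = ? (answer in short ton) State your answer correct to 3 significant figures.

0.000115 short tons

0.005423 st = 3.79610e-5 short ton and 70230 mg = 7.74153e-5 short ton.
3.79610e-5 + 7.74153e-5 ≈ 0.000115 short ton.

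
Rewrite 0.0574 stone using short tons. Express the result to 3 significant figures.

1 stone = 0.00700000 short ton.
0.0574 × 0.00700000 ≈ 0.000402 short ton.

0.000402 short tons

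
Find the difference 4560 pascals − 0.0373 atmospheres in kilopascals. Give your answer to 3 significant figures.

0.781 kilopascals

4560 Pa = 4.56000 kPa and 0.0373 atm = 3.77942 kPa.
4.56000 − 3.77942 ≈ 0.781 kPa.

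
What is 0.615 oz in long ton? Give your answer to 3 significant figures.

1.72e-5 long tons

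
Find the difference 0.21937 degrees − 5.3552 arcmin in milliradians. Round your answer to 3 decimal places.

0.21937 ° = 3.82873 mrad and 5.3552 arcmin = 1.55776 mrad.
3.82873 − 1.55776 ≈ 2.271 mrad.

2.271 milliradians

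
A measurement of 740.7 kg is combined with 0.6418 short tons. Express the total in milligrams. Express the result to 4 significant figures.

1.323e+9 mg

740.7 kg = 7.40700e+8 mg and 0.6418 short ton = 5.82231e+8 mg.
7.40700e+8 + 5.82231e+8 ≈ 1.323e+9 mg.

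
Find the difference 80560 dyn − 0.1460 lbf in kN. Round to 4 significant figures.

0.0001562 kilonewtons

80560 dyn = 0.000805600 kN and 0.1460 lbf = 0.000649440 kN.
0.000805600 − 0.000649440 ≈ 0.0001562 kN.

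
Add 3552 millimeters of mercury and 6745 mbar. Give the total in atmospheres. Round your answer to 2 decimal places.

3552 mmHg = 4.67368 atm and 6745 mbar = 6.65680 atm.
4.67368 + 6.65680 ≈ 11.33 atm.

11.33 atmospheres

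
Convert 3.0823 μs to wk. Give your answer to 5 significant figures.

1 μs = 1.65344 × 10^-12 wk.
So 3.0823 × 1.65344 × 10^-12 ≈ 5.0964 × 10^-12 wk.

5.0964 × 10^-12 weeks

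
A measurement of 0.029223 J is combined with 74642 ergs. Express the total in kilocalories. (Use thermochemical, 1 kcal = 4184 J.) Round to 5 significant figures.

0.029223 J = 6.984465 × 10^-6 kcal and 74642 erg = 1.783987 × 10^-6 kcal.
6.984465 × 10^-6 + 1.783987 × 10^-6 ≈ 8.7685 × 10^-6 kcal.

8.7685 × 10^-6 kcal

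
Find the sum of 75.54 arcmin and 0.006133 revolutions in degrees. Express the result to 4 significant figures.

75.54 arcmin = 1.25900 ° and 0.006133 rev = 2.20788 °.
1.25900 + 2.20788 ≈ 3.467 °.

3.467 °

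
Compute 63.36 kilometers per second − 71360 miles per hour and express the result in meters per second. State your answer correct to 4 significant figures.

31460 meters per second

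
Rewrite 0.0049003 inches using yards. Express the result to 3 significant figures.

0.000136 yd

1 inch = 0.0277778 yd.
So 0.0049003 × 0.0277778 ≈ 0.000136 yd.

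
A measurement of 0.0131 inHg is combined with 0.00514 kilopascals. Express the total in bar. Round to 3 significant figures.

0.0131 inHg = 0.000443617 bar and 0.00514 kPa = 5.14000e-5 bar.
0.000443617 + 5.14000e-5 ≈ 0.000495 bar.

0.000495 bar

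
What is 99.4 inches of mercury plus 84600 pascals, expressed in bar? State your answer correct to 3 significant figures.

4.21 bar

99.4 inHg = 3.36607 bar and 84600 Pa = 0.846000 bar.
3.36607 + 0.846000 ≈ 4.21 bar.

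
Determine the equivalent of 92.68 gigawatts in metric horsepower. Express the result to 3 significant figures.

1.26e+8 metric horsepower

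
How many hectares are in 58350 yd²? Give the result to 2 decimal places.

4.88 ha

1 yd² = 8.36127 × 10^-5 hectares.
58350 × 8.36127 × 10^-5 ≈ 4.88 ha.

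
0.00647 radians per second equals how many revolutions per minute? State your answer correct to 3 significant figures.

1 radian per second = 9.54930 rpm.
0.00647 × 9.54930 ≈ 0.0618 rpm.

0.0618 rpm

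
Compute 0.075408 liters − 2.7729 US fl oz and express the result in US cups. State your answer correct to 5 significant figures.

0.075408 L = 0.31873098 US cup and 2.7729 US fl oz = 0.34661250 US cup.
0.31873098 − 0.34661250 ≈ -0.027882 US cup.

-0.027882 US cup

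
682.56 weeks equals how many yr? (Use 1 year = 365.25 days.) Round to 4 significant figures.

1 week = 0.0191650 years.
So 682.56 × 0.0191650 ≈ 13.08 yr.

13.08 years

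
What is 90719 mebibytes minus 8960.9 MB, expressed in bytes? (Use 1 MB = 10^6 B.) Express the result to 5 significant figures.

8.6165 × 10^10 B

90719 MiB = 9.51258 × 10^10 B and 8960.9 MB = 8.96090 × 10^9 B.
9.51258 × 10^10 − 8.96090 × 10^9 ≈ 8.6165 × 10^10 B.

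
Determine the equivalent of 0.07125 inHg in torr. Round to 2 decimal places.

1 inch of mercury = 25.4000 torr.
So 0.07125 × 25.4000 ≈ 1.81 torr.

1.81 torr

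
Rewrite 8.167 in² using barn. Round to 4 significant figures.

1 square inch = 6.45160e+24 barns.
8.167 × 6.45160e+24 ≈ 5.269e+25 barn.

5.269e+25 barns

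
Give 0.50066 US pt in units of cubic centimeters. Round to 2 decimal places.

1 US pint = 473.176 cm³.
Then 0.50066 × 473.176 ≈ 236.90 cm³.

236.90 cm³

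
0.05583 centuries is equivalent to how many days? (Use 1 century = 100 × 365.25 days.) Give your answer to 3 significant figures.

1 century = 36525.0 d.
Thus 0.05583 × 36525.0 ≈ 2040 d.

2040 d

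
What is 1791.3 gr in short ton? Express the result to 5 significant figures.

0.00012795 short ton

1 grain = 7.14286e-8 short ton.
Thus 1791.3 × 7.14286e-8 ≈ 0.00012795 short ton.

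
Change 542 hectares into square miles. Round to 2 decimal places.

2.09 square miles

1 hectare = 0.00386102 mi².
542 × 0.00386102 ≈ 2.09 mi².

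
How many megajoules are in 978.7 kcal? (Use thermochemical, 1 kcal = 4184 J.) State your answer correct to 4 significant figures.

4.095 megajoules

1 kilocalorie = 0.00418400 megajoules.
Then 978.7 × 0.00418400 ≈ 4.095 MJ.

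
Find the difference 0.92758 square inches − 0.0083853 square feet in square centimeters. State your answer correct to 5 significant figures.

0.92758 in² = 5.98438 cm² and 0.0083853 ft² = 7.79020 cm².
5.98438 − 7.79020 ≈ -1.8058 cm².

-1.8058 cm²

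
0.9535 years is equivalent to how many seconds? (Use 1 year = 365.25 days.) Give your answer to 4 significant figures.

3.009 × 10^7 s

1 year = 3.15576 × 10^7 s.
Then 0.9535 × 3.15576 × 10^7 ≈ 3.009 × 10^7 s.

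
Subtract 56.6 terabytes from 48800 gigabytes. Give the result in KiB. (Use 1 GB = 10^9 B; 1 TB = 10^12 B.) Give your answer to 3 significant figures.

48800 GB = 4.765625 × 10^10 KiB and 56.6 TB = 5.527344 × 10^10 KiB.
4.765625 × 10^10 − 5.527344 × 10^10 ≈ -7.62 × 10^9 KiB.

-7.62 × 10^9 KiB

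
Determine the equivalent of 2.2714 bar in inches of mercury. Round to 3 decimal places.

67.074 inHg

1 bar = 29.5300 inches of mercury.
2.2714 × 29.5300 ≈ 67.074 inHg.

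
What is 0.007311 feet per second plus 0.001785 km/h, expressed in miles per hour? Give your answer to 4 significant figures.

0.007311 ft/s = 0.00498477 mph and 0.001785 km/h = 0.00110915 mph.
0.00498477 + 0.00110915 ≈ 0.006094 mph.

0.006094 mph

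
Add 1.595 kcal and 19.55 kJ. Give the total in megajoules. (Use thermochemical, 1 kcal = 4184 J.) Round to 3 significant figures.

1.595 kcal = 0.00667348 MJ and 19.55 kJ = 0.0195500 MJ.
0.00667348 + 0.0195500 ≈ 0.0262 MJ.

0.0262 megajoules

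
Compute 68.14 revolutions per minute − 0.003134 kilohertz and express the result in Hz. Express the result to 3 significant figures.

-2.00 Hz

68.14 rpm = 1.13567 Hz and 0.003134 kHz = 3.13400 Hz.
1.13567 − 3.13400 ≈ -2.00 Hz.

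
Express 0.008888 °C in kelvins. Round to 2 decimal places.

K = °C + 273.15.
Applying the formula gives 273.16 K.

273.16 kelvins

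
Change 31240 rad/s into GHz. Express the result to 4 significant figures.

1 radian per second = 1.59155 × 10^-10 gigahertz.
So 31240 × 1.59155 × 10^-10 ≈ 4.972 × 10^-6 GHz.

4.972 × 10^-6 gigahertz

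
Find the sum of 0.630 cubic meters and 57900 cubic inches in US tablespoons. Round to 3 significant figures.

107000 US tablespoons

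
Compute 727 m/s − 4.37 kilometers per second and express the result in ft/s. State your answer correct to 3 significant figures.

-12000 ft/s

727 m/s = 2385.17 ft/s and 4.37 km/s = 14337.3 ft/s.
2385.17 − 14337.3 ≈ -12000 ft/s.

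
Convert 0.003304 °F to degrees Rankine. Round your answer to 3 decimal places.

°R = °F + 459.67.
Applying the formula gives 459.673 °R.

459.673 °R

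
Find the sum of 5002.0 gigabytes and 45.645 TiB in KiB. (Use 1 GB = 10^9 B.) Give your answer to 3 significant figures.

5002.0 GB = 4.88477e+9 KiB and 45.645 TiB = 4.90109e+10 KiB.
4.88477e+9 + 4.90109e+10 ≈ 5.39e+10 KiB.

5.39e+10 KiB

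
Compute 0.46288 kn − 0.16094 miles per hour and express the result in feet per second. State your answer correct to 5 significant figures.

0.46288 kn = 0.781253 ft/s and 0.16094 mph = 0.236045 ft/s.
0.781253 − 0.236045 ≈ 0.54521 ft/s.

0.54521 feet per second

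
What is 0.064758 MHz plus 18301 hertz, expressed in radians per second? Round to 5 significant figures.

521880 radians per second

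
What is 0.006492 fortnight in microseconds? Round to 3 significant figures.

1 fortnight = 1.20960e+12 microseconds.
0.006492 × 1.20960e+12 ≈ 7.85e+9 μs.

7.85e+9 μs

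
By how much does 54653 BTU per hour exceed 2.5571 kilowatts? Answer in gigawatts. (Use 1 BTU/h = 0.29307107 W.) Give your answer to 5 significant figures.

1.3460e-5 GW

54653 BTU/h = 1.60172e-5 GW and 2.5571 kW = 2.55710e-6 GW.
1.60172e-5 − 2.55710e-6 ≈ 1.3460e-5 GW.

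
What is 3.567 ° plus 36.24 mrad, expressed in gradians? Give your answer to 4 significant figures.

3.567 ° = 3.96333 grad and 36.24 mrad = 2.30711 grad.
3.96333 + 2.30711 ≈ 6.270 grad.

6.270 grad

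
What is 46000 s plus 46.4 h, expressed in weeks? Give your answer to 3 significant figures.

46000 s = 0.0760582 wk and 46.4 h = 0.276190 wk.
0.0760582 + 0.276190 ≈ 0.352 wk.

0.352 weeks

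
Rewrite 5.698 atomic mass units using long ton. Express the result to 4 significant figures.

1 u = 1.63431e-30 long ton.
5.698 × 1.63431e-30 ≈ 9.312e-30 long ton.

9.312e-30 long ton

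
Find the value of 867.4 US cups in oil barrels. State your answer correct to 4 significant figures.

1 US cup = 0.00148810 bbl.
So 867.4 × 0.00148810 ≈ 1.291 bbl.

1.291 oil barrels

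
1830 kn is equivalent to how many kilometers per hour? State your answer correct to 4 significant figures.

1 knot = 1.85200 km/h.
So 1830 × 1.85200 ≈ 3389 km/h.

3389 kilometers per hour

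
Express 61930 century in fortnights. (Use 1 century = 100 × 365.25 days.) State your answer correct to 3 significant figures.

1.62e+8 fortnight

1 century = 2608.93 fortnight.
So 61930 × 2608.93 ≈ 1.62e+8 fortnight.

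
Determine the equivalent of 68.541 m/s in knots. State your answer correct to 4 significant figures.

133.2 kn

1 m/s = 1.94384 kn.
68.541 × 1.94384 ≈ 133.2 kn.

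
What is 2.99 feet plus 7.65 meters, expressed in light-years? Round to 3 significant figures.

9.05e-16 light-years

2.99 ft = 9.63300e-17 ly and 7.65 m = 8.08606e-16 ly.
9.63300e-17 + 8.08606e-16 ≈ 9.05e-16 ly.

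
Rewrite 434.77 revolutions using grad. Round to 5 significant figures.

173910 grad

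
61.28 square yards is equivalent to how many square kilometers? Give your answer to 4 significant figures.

1 yd² = 8.36127e-7 km².
Thus 61.28 × 8.36127e-7 ≈ 5.124e-5 km².

5.124e-5 square kilometers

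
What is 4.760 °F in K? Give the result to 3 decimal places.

K = (°F + 459.67) × 5/9.
Applying the formula gives 258.017 K.

258.017 K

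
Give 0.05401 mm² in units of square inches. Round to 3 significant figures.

8.37e-5 square inches

1 square millimeter = 0.00155000 in².
Thus 0.05401 × 0.00155000 ≈ 8.37e-5 in².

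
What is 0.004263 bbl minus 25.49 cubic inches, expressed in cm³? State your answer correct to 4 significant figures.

0.004263 bbl = 677.763 cm³ and 25.49 in³ = 417.706 cm³.
677.763 − 417.706 ≈ 260.1 cm³.

260.1 cubic centimeters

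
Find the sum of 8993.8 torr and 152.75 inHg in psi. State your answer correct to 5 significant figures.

8993.8 torr = 173.911 psi and 152.75 inHg = 75.0238 psi.
173.911 + 75.0238 ≈ 248.93 psi.

248.93 pounds per square inch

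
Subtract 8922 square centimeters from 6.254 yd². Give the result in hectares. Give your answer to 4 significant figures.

0.0004337 ha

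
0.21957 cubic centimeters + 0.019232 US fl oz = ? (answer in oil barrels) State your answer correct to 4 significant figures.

4.958 × 10^-6 oil barrels

0.21957 cm³ = 1.38105 × 10^-6 bbl and 0.019232 US fl oz = 3.57738 × 10^-6 bbl.
1.38105 × 10^-6 + 3.57738 × 10^-6 ≈ 4.958 × 10^-6 bbl.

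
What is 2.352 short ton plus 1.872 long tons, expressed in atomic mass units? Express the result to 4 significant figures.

2.430 × 10^30 atomic mass units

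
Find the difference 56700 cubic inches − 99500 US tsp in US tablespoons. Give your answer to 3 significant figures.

29700 US tbsp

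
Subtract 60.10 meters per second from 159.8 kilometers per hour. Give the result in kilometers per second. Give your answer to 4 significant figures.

-0.01571 km/s

159.8 km/h = 0.0443889 km/s and 60.10 m/s = 0.0601000 km/s.
0.0443889 − 0.0601000 ≈ -0.01571 km/s.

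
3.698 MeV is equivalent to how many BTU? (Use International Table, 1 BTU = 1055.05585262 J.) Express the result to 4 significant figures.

1 megaelectronvolt = 1.51857 × 10^-16 BTU.
Then 3.698 × 1.51857 × 10^-16 ≈ 5.616 × 10^-16 BTU.

5.616 × 10^-16 British thermal units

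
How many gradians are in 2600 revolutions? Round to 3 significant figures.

1 rev = 400.000 grad.
Thus 2600 × 400.000 ≈ 1.04e+6 grad.

1.04e+6 gradians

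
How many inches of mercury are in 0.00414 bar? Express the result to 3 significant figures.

1 bar = 29.5300 inHg.
Thus 0.00414 × 29.5300 ≈ 0.122 inHg.

0.122 inches of mercury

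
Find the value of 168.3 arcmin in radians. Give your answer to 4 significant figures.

0.04896 radians

1 arcminute = 0.000290888 rad.
Thus 168.3 × 0.000290888 ≈ 0.04896 rad.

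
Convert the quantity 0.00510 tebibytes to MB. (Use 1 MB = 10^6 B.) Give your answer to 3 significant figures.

1 TiB = 1.09951e+6 megabytes.
So 0.00510 × 1.09951e+6 ≈ 5610 MB.

5610 MB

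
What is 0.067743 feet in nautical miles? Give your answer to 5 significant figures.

1.1149e-5 nmi

1 foot = 0.000164579 nmi.
Then 0.067743 × 0.000164579 ≈ 1.1149e-5 nmi.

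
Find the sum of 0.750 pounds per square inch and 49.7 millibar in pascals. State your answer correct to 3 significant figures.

10100 pascals

0.750 psi = 5171.07 Pa and 49.7 mbar = 4970.00 Pa.
5171.07 + 4970.00 ≈ 10100 Pa.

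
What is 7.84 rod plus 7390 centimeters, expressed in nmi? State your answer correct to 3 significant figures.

7.84 rod = 0.0212899 nmi and 7390 cm = 0.0399028 nmi.
0.0212899 + 0.0399028 ≈ 0.0612 nmi.

0.0612 nautical miles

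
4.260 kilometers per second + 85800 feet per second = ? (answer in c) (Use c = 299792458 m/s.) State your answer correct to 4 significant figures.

4.260 km/s = 1.42098 × 10^-5 c and 85800 ft/s = 8.72331 × 10^-5 c.
1.42098 × 10^-5 + 8.72331 × 10^-5 ≈ 0.0001014 c.

0.0001014 c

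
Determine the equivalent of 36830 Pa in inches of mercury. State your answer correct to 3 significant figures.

1 pascal = 0.000295300 inches of mercury.
So 36830 × 0.000295300 ≈ 10.9 inHg.

10.9 inHg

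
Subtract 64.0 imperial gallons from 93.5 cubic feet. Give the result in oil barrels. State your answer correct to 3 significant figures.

14.8 bbl

93.5 ft³ = 16.6531 bbl and 64.0 imp gal = 1.83002 bbl.
16.6531 − 1.83002 ≈ 14.8 bbl.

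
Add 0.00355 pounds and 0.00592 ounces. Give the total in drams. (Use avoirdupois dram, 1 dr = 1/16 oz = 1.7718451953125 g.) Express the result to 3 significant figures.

1.00 dr

0.00355 lb = 0.908800 dr and 0.00592 oz = 0.0947200 dr.
0.908800 + 0.0947200 ≈ 1.00 dr.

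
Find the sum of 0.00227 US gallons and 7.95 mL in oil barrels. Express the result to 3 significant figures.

0.000104 bbl

0.00227 US gal = 5.40476 × 10^-5 bbl and 7.95 mL = 5.00040 × 10^-5 bbl.
5.40476 × 10^-5 + 5.00040 × 10^-5 ≈ 0.000104 bbl.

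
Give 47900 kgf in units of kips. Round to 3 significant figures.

1 kgf = 0.00220462 kips.
47900 × 0.00220462 ≈ 106 kip.

106 kip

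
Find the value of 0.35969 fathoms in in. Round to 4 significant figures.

1 fathom = 72.0000 in.
Thus 0.35969 × 72.0000 ≈ 25.90 in.

25.90 inches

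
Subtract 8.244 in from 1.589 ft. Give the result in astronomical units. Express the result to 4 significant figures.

1.589 ft = 3.23753 × 10^-12 au and 8.244 in = 1.39974 × 10^-12 au.
3.23753 × 10^-12 − 1.39974 × 10^-12 ≈ 1.838 × 10^-12 au.

1.838 × 10^-12 au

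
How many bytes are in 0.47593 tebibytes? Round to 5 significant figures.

1 tebibyte = 1.09951e+12 B.
Then 0.47593 × 1.09951e+12 ≈ 5.2329e+11 B.

5.2329e+11 B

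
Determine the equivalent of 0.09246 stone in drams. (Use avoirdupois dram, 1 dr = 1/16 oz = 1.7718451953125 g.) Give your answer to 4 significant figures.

1 st = 3584.00 drams.
Then 0.09246 × 3584.00 ≈ 331.4 dr.

331.4 drams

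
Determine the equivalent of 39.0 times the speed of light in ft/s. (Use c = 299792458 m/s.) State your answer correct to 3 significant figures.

3.84e+10 feet per second

1 speed of light = 9.83571e+8 feet per second.
So 39.0 × 9.83571e+8 ≈ 3.84e+10 ft/s.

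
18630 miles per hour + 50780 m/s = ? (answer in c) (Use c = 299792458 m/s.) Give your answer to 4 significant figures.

18630 mph = 2.77804e-5 c and 50780 m/s = 0.000169384 c.
2.77804e-5 + 0.000169384 ≈ 0.0001972 c.

0.0001972 times the speed of light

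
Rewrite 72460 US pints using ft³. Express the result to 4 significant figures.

1 US pint = 0.0167101 cubic feet.
So 72460 × 0.0167101 ≈ 1211 ft³.

1211 ft³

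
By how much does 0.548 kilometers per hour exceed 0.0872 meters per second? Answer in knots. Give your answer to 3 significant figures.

0.126 knots

0.548 km/h = 0.295896 kn and 0.0872 m/s = 0.169503 kn.
0.295896 − 0.169503 ≈ 0.126 kn.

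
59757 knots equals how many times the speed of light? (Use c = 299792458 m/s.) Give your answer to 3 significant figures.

1 kn = 1.71600e-9 c.
Thus 59757 × 1.71600e-9 ≈ 0.000103 c.

0.000103 c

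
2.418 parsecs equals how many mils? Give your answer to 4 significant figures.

2.937 × 10^21 mils

1 pc = 1.21483 × 10^21 mils.
2.418 × 1.21483 × 10^21 ≈ 2.937 × 10^21 mil.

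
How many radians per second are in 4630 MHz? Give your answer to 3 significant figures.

1 megahertz = 6.28319e+6 radians per second.
So 4630 × 6.28319e+6 ≈ 2.91e+10 rad/s.

2.91e+10 radians per second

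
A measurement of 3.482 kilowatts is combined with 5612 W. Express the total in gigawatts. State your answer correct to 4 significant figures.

9.094e-6 gigawatts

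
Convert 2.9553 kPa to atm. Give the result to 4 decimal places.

1 kilopascal = 0.00986923 atmospheres.
Thus 2.9553 × 0.00986923 ≈ 0.0292 atm.

0.0292 atm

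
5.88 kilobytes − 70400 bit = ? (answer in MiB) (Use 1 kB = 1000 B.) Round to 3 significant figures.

-0.00278 MiB

5.88 kB = 0.00560760 MiB and 70400 bit = 0.00839233 MiB.
0.00560760 − 0.00839233 ≈ -0.00278 MiB.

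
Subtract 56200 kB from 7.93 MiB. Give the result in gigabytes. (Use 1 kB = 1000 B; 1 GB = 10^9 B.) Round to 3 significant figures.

-0.0479 gigabytes

7.93 MiB = 0.00831521 GB and 56200 kB = 0.0562000 GB.
0.00831521 − 0.0562000 ≈ -0.0479 GB.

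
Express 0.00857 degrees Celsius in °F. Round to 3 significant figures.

32.0 degrees Fahrenheit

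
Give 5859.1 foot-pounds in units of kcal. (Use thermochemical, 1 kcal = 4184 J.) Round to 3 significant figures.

1 ft·lbf = 0.000324048 kcal.
Then 5859.1 × 0.000324048 ≈ 1.90 kcal.

1.90 kcal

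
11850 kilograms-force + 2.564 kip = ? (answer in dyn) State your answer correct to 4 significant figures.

11850 kgf = 1.16209e+10 dyn and 2.564 kip = 1.14052e+9 dyn.
1.16209e+10 + 1.14052e+9 ≈ 1.276e+10 dyn.

1.276e+10 dyn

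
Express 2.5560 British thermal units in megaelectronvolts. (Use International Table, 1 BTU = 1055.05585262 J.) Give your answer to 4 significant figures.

1 BTU = 6.58514 × 10^15 MeV.
2.5560 × 6.58514 × 10^15 ≈ 1.683 × 10^16 MeV.

1.683 × 10^16 MeV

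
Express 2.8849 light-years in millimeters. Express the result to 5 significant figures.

2.7293 × 10^19 mm

1 ly = 9.46073 × 10^18 millimeters.
Then 2.8849 × 9.46073 × 10^18 ≈ 2.7293 × 10^19 mm.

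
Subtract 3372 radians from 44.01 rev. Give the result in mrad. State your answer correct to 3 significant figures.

44.01 rev = 276523 mrad and 3372 rad = 3.37200e+6 mrad.
276523 − 3.37200e+6 ≈ -3.10e+6 mrad.

-3.10e+6 milliradians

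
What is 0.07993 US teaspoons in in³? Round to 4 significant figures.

0.02404 in³

1 US teaspoon = 0.300781 in³.
Thus 0.07993 × 0.300781 ≈ 0.02404 in³.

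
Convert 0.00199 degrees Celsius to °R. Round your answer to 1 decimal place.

°R = (°C + 273.15) × 9/5.
Applying the formula gives 491.7 °R.

491.7 °R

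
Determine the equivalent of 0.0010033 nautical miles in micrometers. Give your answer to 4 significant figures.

1 nmi = 1.85200 × 10^9 μm.
0.0010033 × 1.85200 × 10^9 ≈ 1.858 × 10^6 μm.

1.858 × 10^6 μm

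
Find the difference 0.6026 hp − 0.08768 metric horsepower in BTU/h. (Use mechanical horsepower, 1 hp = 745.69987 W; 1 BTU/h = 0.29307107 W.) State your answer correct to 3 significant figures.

0.6026 hp = 1533.28 BTU/h and 0.08768 PS = 220.044 BTU/h.
1533.28 − 220.044 ≈ 1310 BTU/h.

1310 BTU/h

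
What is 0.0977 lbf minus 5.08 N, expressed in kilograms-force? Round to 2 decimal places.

0.0977 lbf = 0.0443160 kgf and 5.08 N = 0.518016 kgf.
0.0443160 − 0.518016 ≈ -0.47 kgf.

-0.47 kilograms-force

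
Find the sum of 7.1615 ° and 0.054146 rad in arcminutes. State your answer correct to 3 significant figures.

616 arcminutes

7.1615 ° = 429.690 arcmin and 0.054146 rad = 186.140 arcmin.
429.690 + 186.140 ≈ 616 arcmin.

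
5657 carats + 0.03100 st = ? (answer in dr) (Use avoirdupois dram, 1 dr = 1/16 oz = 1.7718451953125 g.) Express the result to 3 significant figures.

750 dr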